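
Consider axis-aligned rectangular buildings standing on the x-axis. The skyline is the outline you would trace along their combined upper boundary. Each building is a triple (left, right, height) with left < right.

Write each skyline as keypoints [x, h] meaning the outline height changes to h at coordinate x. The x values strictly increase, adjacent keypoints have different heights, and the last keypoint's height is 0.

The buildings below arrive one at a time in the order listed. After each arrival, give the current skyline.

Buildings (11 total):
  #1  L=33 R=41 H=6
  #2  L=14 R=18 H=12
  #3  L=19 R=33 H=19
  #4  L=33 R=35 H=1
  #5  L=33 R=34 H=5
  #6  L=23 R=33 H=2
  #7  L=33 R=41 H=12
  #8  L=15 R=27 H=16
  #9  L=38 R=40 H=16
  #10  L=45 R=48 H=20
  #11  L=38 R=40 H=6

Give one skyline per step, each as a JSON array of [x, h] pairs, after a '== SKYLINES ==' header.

== SKYLINES ==
[[33,6],[41,0]]
[[14,12],[18,0],[33,6],[41,0]]
[[14,12],[18,0],[19,19],[33,6],[41,0]]
[[14,12],[18,0],[19,19],[33,6],[41,0]]
[[14,12],[18,0],[19,19],[33,6],[41,0]]
[[14,12],[18,0],[19,19],[33,6],[41,0]]
[[14,12],[18,0],[19,19],[33,12],[41,0]]
[[14,12],[15,16],[19,19],[33,12],[41,0]]
[[14,12],[15,16],[19,19],[33,12],[38,16],[40,12],[41,0]]
[[14,12],[15,16],[19,19],[33,12],[38,16],[40,12],[41,0],[45,20],[48,0]]
[[14,12],[15,16],[19,19],[33,12],[38,16],[40,12],[41,0],[45,20],[48,0]]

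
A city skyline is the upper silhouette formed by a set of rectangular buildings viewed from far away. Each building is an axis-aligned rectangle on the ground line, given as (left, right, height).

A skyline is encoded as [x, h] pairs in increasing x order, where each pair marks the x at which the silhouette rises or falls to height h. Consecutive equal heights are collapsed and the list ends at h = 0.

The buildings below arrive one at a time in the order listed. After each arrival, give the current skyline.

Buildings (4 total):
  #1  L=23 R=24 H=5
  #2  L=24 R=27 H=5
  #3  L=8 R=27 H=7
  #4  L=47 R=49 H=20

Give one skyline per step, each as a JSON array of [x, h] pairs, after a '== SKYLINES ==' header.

== SKYLINES ==
[[23,5],[24,0]]
[[23,5],[27,0]]
[[8,7],[27,0]]
[[8,7],[27,0],[47,20],[49,0]]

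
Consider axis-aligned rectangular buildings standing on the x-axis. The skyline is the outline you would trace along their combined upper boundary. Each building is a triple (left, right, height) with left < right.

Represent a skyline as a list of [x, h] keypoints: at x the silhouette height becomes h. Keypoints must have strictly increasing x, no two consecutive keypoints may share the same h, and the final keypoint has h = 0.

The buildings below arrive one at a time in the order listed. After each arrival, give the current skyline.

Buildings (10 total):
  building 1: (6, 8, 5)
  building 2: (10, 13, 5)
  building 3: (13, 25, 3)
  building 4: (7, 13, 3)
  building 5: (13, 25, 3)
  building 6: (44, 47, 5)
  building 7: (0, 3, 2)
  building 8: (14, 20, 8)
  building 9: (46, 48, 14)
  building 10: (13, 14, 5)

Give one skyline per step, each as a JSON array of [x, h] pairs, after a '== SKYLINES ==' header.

== SKYLINES ==
[[6,5],[8,0]]
[[6,5],[8,0],[10,5],[13,0]]
[[6,5],[8,0],[10,5],[13,3],[25,0]]
[[6,5],[8,3],[10,5],[13,3],[25,0]]
[[6,5],[8,3],[10,5],[13,3],[25,0]]
[[6,5],[8,3],[10,5],[13,3],[25,0],[44,5],[47,0]]
[[0,2],[3,0],[6,5],[8,3],[10,5],[13,3],[25,0],[44,5],[47,0]]
[[0,2],[3,0],[6,5],[8,3],[10,5],[13,3],[14,8],[20,3],[25,0],[44,5],[47,0]]
[[0,2],[3,0],[6,5],[8,3],[10,5],[13,3],[14,8],[20,3],[25,0],[44,5],[46,14],[48,0]]
[[0,2],[3,0],[6,5],[8,3],[10,5],[14,8],[20,3],[25,0],[44,5],[46,14],[48,0]]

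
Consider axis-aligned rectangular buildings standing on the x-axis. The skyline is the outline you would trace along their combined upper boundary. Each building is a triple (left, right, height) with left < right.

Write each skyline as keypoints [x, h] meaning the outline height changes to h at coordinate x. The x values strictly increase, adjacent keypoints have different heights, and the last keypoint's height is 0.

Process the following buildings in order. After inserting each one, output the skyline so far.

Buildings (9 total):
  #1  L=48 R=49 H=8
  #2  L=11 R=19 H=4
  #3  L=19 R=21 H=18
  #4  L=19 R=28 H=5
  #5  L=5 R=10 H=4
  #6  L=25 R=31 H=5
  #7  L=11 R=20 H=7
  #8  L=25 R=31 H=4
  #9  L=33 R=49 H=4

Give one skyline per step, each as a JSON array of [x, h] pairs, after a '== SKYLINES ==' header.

== SKYLINES ==
[[48,8],[49,0]]
[[11,4],[19,0],[48,8],[49,0]]
[[11,4],[19,18],[21,0],[48,8],[49,0]]
[[11,4],[19,18],[21,5],[28,0],[48,8],[49,0]]
[[5,4],[10,0],[11,4],[19,18],[21,5],[28,0],[48,8],[49,0]]
[[5,4],[10,0],[11,4],[19,18],[21,5],[31,0],[48,8],[49,0]]
[[5,4],[10,0],[11,7],[19,18],[21,5],[31,0],[48,8],[49,0]]
[[5,4],[10,0],[11,7],[19,18],[21,5],[31,0],[48,8],[49,0]]
[[5,4],[10,0],[11,7],[19,18],[21,5],[31,0],[33,4],[48,8],[49,0]]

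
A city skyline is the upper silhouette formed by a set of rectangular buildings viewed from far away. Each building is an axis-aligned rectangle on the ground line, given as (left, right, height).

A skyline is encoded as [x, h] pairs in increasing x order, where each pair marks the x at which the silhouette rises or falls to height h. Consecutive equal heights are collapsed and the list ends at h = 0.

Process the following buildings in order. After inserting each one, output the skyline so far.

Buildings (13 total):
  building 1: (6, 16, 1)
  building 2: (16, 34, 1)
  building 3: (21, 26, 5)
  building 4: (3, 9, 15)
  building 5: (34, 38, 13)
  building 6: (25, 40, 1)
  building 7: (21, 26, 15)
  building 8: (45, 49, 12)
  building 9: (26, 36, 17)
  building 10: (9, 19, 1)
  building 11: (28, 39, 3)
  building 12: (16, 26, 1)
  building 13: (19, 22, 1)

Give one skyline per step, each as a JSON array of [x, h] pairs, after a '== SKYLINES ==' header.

== SKYLINES ==
[[6,1],[16,0]]
[[6,1],[34,0]]
[[6,1],[21,5],[26,1],[34,0]]
[[3,15],[9,1],[21,5],[26,1],[34,0]]
[[3,15],[9,1],[21,5],[26,1],[34,13],[38,0]]
[[3,15],[9,1],[21,5],[26,1],[34,13],[38,1],[40,0]]
[[3,15],[9,1],[21,15],[26,1],[34,13],[38,1],[40,0]]
[[3,15],[9,1],[21,15],[26,1],[34,13],[38,1],[40,0],[45,12],[49,0]]
[[3,15],[9,1],[21,15],[26,17],[36,13],[38,1],[40,0],[45,12],[49,0]]
[[3,15],[9,1],[21,15],[26,17],[36,13],[38,1],[40,0],[45,12],[49,0]]
[[3,15],[9,1],[21,15],[26,17],[36,13],[38,3],[39,1],[40,0],[45,12],[49,0]]
[[3,15],[9,1],[21,15],[26,17],[36,13],[38,3],[39,1],[40,0],[45,12],[49,0]]
[[3,15],[9,1],[21,15],[26,17],[36,13],[38,3],[39,1],[40,0],[45,12],[49,0]]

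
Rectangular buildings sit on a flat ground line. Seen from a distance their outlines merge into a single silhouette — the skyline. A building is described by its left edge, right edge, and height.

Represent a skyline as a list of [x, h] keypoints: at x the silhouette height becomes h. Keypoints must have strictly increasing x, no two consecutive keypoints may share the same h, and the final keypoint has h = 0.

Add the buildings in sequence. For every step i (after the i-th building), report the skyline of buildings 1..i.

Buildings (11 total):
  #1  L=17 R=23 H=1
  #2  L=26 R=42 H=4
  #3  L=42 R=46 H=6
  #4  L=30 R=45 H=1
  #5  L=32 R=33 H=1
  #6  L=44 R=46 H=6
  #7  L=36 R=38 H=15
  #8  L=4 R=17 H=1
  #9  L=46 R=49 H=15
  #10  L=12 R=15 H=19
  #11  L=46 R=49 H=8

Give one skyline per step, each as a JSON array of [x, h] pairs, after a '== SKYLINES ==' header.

== SKYLINES ==
[[17,1],[23,0]]
[[17,1],[23,0],[26,4],[42,0]]
[[17,1],[23,0],[26,4],[42,6],[46,0]]
[[17,1],[23,0],[26,4],[42,6],[46,0]]
[[17,1],[23,0],[26,4],[42,6],[46,0]]
[[17,1],[23,0],[26,4],[42,6],[46,0]]
[[17,1],[23,0],[26,4],[36,15],[38,4],[42,6],[46,0]]
[[4,1],[23,0],[26,4],[36,15],[38,4],[42,6],[46,0]]
[[4,1],[23,0],[26,4],[36,15],[38,4],[42,6],[46,15],[49,0]]
[[4,1],[12,19],[15,1],[23,0],[26,4],[36,15],[38,4],[42,6],[46,15],[49,0]]
[[4,1],[12,19],[15,1],[23,0],[26,4],[36,15],[38,4],[42,6],[46,15],[49,0]]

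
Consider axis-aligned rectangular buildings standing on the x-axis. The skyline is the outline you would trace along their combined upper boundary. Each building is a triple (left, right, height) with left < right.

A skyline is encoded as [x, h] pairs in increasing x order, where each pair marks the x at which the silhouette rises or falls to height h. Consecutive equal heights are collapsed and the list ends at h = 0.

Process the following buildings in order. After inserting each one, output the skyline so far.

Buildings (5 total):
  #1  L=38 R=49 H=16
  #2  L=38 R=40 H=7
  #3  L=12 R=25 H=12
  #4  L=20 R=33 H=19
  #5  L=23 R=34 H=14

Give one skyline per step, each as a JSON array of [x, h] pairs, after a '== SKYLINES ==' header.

== SKYLINES ==
[[38,16],[49,0]]
[[38,16],[49,0]]
[[12,12],[25,0],[38,16],[49,0]]
[[12,12],[20,19],[33,0],[38,16],[49,0]]
[[12,12],[20,19],[33,14],[34,0],[38,16],[49,0]]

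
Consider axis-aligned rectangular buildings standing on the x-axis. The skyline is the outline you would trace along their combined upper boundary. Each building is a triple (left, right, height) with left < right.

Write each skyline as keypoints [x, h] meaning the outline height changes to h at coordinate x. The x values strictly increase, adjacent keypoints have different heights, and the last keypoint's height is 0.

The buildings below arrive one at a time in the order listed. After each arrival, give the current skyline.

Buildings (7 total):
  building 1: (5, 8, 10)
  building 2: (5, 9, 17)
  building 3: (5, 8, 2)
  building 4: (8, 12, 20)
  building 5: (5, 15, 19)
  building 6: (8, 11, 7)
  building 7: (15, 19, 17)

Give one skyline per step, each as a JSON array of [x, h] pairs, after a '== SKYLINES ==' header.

== SKYLINES ==
[[5,10],[8,0]]
[[5,17],[9,0]]
[[5,17],[9,0]]
[[5,17],[8,20],[12,0]]
[[5,19],[8,20],[12,19],[15,0]]
[[5,19],[8,20],[12,19],[15,0]]
[[5,19],[8,20],[12,19],[15,17],[19,0]]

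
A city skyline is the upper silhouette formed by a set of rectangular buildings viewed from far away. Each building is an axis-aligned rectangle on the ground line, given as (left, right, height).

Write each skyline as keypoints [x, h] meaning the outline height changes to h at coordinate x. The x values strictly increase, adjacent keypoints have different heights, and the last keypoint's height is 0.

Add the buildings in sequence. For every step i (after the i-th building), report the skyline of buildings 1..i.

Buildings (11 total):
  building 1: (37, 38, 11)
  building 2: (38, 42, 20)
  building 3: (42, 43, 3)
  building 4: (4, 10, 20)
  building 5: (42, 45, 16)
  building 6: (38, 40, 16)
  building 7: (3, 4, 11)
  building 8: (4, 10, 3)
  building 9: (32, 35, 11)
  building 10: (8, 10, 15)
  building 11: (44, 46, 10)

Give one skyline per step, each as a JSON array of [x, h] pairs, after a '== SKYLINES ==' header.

== SKYLINES ==
[[37,11],[38,0]]
[[37,11],[38,20],[42,0]]
[[37,11],[38,20],[42,3],[43,0]]
[[4,20],[10,0],[37,11],[38,20],[42,3],[43,0]]
[[4,20],[10,0],[37,11],[38,20],[42,16],[45,0]]
[[4,20],[10,0],[37,11],[38,20],[42,16],[45,0]]
[[3,11],[4,20],[10,0],[37,11],[38,20],[42,16],[45,0]]
[[3,11],[4,20],[10,0],[37,11],[38,20],[42,16],[45,0]]
[[3,11],[4,20],[10,0],[32,11],[35,0],[37,11],[38,20],[42,16],[45,0]]
[[3,11],[4,20],[10,0],[32,11],[35,0],[37,11],[38,20],[42,16],[45,0]]
[[3,11],[4,20],[10,0],[32,11],[35,0],[37,11],[38,20],[42,16],[45,10],[46,0]]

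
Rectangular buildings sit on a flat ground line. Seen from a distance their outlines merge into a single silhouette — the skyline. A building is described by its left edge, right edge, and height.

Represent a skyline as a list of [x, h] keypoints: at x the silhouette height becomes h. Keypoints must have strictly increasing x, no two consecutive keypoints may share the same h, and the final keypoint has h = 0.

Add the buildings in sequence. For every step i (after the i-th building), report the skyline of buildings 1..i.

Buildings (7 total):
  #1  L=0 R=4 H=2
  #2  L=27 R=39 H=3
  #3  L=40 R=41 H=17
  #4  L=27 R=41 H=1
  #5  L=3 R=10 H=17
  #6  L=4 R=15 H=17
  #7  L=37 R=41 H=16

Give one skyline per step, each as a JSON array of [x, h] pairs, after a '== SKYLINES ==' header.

== SKYLINES ==
[[0,2],[4,0]]
[[0,2],[4,0],[27,3],[39,0]]
[[0,2],[4,0],[27,3],[39,0],[40,17],[41,0]]
[[0,2],[4,0],[27,3],[39,1],[40,17],[41,0]]
[[0,2],[3,17],[10,0],[27,3],[39,1],[40,17],[41,0]]
[[0,2],[3,17],[15,0],[27,3],[39,1],[40,17],[41,0]]
[[0,2],[3,17],[15,0],[27,3],[37,16],[40,17],[41,0]]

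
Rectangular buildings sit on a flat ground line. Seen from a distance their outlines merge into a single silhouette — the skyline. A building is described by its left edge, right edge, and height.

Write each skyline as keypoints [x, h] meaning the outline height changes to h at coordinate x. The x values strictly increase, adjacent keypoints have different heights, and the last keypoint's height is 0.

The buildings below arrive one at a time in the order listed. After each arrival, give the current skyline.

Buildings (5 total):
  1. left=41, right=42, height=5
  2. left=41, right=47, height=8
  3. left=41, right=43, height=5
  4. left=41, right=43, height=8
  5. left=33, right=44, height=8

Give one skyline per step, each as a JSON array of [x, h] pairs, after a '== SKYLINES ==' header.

== SKYLINES ==
[[41,5],[42,0]]
[[41,8],[47,0]]
[[41,8],[47,0]]
[[41,8],[47,0]]
[[33,8],[47,0]]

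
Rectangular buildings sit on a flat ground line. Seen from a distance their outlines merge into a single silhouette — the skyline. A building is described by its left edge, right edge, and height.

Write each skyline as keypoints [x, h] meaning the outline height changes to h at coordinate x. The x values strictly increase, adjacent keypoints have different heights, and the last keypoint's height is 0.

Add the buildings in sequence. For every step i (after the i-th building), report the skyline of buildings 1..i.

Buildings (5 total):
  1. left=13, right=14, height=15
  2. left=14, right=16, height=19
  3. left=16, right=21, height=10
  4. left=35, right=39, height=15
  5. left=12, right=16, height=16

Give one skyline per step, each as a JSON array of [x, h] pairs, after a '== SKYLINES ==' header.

== SKYLINES ==
[[13,15],[14,0]]
[[13,15],[14,19],[16,0]]
[[13,15],[14,19],[16,10],[21,0]]
[[13,15],[14,19],[16,10],[21,0],[35,15],[39,0]]
[[12,16],[14,19],[16,10],[21,0],[35,15],[39,0]]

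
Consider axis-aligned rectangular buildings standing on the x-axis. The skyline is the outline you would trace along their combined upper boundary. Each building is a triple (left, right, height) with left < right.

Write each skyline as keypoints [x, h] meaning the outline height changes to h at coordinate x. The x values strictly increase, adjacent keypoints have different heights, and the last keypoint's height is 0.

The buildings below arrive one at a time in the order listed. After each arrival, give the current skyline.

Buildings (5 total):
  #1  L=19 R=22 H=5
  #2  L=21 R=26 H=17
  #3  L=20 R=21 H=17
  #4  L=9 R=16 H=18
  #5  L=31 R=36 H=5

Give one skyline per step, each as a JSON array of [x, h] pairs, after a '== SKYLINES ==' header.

== SKYLINES ==
[[19,5],[22,0]]
[[19,5],[21,17],[26,0]]
[[19,5],[20,17],[26,0]]
[[9,18],[16,0],[19,5],[20,17],[26,0]]
[[9,18],[16,0],[19,5],[20,17],[26,0],[31,5],[36,0]]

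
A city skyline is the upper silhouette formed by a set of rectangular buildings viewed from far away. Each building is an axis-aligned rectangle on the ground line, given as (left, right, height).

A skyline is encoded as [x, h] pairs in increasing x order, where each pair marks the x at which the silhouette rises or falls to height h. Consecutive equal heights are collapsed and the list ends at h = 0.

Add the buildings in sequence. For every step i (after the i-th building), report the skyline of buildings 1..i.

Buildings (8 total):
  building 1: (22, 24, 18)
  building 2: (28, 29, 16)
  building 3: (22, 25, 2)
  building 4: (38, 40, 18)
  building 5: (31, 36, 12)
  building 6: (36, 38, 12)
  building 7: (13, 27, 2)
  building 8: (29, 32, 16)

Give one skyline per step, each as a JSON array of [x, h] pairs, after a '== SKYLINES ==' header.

== SKYLINES ==
[[22,18],[24,0]]
[[22,18],[24,0],[28,16],[29,0]]
[[22,18],[24,2],[25,0],[28,16],[29,0]]
[[22,18],[24,2],[25,0],[28,16],[29,0],[38,18],[40,0]]
[[22,18],[24,2],[25,0],[28,16],[29,0],[31,12],[36,0],[38,18],[40,0]]
[[22,18],[24,2],[25,0],[28,16],[29,0],[31,12],[38,18],[40,0]]
[[13,2],[22,18],[24,2],[27,0],[28,16],[29,0],[31,12],[38,18],[40,0]]
[[13,2],[22,18],[24,2],[27,0],[28,16],[32,12],[38,18],[40,0]]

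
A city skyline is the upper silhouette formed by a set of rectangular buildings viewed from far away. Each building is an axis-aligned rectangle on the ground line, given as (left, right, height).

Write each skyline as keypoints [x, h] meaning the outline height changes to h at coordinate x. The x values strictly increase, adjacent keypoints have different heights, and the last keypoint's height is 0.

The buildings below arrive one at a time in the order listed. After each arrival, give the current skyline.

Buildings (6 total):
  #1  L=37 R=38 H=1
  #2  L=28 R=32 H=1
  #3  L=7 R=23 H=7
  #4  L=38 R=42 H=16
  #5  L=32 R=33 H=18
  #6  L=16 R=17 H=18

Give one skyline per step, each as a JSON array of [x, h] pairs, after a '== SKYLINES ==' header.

== SKYLINES ==
[[37,1],[38,0]]
[[28,1],[32,0],[37,1],[38,0]]
[[7,7],[23,0],[28,1],[32,0],[37,1],[38,0]]
[[7,7],[23,0],[28,1],[32,0],[37,1],[38,16],[42,0]]
[[7,7],[23,0],[28,1],[32,18],[33,0],[37,1],[38,16],[42,0]]
[[7,7],[16,18],[17,7],[23,0],[28,1],[32,18],[33,0],[37,1],[38,16],[42,0]]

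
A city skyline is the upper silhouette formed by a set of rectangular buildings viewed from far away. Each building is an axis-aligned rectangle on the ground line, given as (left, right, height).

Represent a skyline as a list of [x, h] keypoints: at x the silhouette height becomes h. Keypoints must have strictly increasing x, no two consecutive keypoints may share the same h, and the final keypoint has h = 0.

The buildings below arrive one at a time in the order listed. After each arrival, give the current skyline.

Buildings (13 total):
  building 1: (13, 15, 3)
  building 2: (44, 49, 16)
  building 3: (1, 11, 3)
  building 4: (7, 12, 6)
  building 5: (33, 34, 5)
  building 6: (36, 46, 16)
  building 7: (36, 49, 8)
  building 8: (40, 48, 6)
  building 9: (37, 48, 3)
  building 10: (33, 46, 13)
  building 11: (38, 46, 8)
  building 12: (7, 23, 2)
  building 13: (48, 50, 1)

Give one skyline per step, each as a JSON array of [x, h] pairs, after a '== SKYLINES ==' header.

== SKYLINES ==
[[13,3],[15,0]]
[[13,3],[15,0],[44,16],[49,0]]
[[1,3],[11,0],[13,3],[15,0],[44,16],[49,0]]
[[1,3],[7,6],[12,0],[13,3],[15,0],[44,16],[49,0]]
[[1,3],[7,6],[12,0],[13,3],[15,0],[33,5],[34,0],[44,16],[49,0]]
[[1,3],[7,6],[12,0],[13,3],[15,0],[33,5],[34,0],[36,16],[49,0]]
[[1,3],[7,6],[12,0],[13,3],[15,0],[33,5],[34,0],[36,16],[49,0]]
[[1,3],[7,6],[12,0],[13,3],[15,0],[33,5],[34,0],[36,16],[49,0]]
[[1,3],[7,6],[12,0],[13,3],[15,0],[33,5],[34,0],[36,16],[49,0]]
[[1,3],[7,6],[12,0],[13,3],[15,0],[33,13],[36,16],[49,0]]
[[1,3],[7,6],[12,0],[13,3],[15,0],[33,13],[36,16],[49,0]]
[[1,3],[7,6],[12,2],[13,3],[15,2],[23,0],[33,13],[36,16],[49,0]]
[[1,3],[7,6],[12,2],[13,3],[15,2],[23,0],[33,13],[36,16],[49,1],[50,0]]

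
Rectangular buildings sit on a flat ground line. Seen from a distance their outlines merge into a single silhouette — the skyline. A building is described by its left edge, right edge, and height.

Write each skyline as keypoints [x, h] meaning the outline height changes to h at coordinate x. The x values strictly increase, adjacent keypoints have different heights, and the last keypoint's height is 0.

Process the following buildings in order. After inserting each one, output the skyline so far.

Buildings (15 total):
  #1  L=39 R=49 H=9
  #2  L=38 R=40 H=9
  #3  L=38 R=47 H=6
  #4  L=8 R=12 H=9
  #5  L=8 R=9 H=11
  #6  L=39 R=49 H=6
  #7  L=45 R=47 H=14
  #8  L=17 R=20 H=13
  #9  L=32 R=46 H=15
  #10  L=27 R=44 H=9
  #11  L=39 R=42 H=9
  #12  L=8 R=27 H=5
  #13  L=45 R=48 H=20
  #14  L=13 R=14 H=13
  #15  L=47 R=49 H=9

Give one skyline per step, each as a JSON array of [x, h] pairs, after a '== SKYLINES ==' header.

== SKYLINES ==
[[39,9],[49,0]]
[[38,9],[49,0]]
[[38,9],[49,0]]
[[8,9],[12,0],[38,9],[49,0]]
[[8,11],[9,9],[12,0],[38,9],[49,0]]
[[8,11],[9,9],[12,0],[38,9],[49,0]]
[[8,11],[9,9],[12,0],[38,9],[45,14],[47,9],[49,0]]
[[8,11],[9,9],[12,0],[17,13],[20,0],[38,9],[45,14],[47,9],[49,0]]
[[8,11],[9,9],[12,0],[17,13],[20,0],[32,15],[46,14],[47,9],[49,0]]
[[8,11],[9,9],[12,0],[17,13],[20,0],[27,9],[32,15],[46,14],[47,9],[49,0]]
[[8,11],[9,9],[12,0],[17,13],[20,0],[27,9],[32,15],[46,14],[47,9],[49,0]]
[[8,11],[9,9],[12,5],[17,13],[20,5],[27,9],[32,15],[46,14],[47,9],[49,0]]
[[8,11],[9,9],[12,5],[17,13],[20,5],[27,9],[32,15],[45,20],[48,9],[49,0]]
[[8,11],[9,9],[12,5],[13,13],[14,5],[17,13],[20,5],[27,9],[32,15],[45,20],[48,9],[49,0]]
[[8,11],[9,9],[12,5],[13,13],[14,5],[17,13],[20,5],[27,9],[32,15],[45,20],[48,9],[49,0]]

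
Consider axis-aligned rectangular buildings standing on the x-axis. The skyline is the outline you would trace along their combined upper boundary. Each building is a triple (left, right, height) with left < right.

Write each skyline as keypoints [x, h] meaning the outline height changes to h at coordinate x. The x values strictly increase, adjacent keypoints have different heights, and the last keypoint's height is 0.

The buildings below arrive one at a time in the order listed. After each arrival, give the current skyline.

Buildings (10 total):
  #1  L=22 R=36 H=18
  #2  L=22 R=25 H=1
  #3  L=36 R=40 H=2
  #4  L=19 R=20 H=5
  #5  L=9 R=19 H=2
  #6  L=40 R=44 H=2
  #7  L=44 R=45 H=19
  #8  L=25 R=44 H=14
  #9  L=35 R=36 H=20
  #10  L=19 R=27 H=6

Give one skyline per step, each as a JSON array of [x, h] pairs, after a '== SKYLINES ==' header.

== SKYLINES ==
[[22,18],[36,0]]
[[22,18],[36,0]]
[[22,18],[36,2],[40,0]]
[[19,5],[20,0],[22,18],[36,2],[40,0]]
[[9,2],[19,5],[20,0],[22,18],[36,2],[40,0]]
[[9,2],[19,5],[20,0],[22,18],[36,2],[44,0]]
[[9,2],[19,5],[20,0],[22,18],[36,2],[44,19],[45,0]]
[[9,2],[19,5],[20,0],[22,18],[36,14],[44,19],[45,0]]
[[9,2],[19,5],[20,0],[22,18],[35,20],[36,14],[44,19],[45,0]]
[[9,2],[19,6],[22,18],[35,20],[36,14],[44,19],[45,0]]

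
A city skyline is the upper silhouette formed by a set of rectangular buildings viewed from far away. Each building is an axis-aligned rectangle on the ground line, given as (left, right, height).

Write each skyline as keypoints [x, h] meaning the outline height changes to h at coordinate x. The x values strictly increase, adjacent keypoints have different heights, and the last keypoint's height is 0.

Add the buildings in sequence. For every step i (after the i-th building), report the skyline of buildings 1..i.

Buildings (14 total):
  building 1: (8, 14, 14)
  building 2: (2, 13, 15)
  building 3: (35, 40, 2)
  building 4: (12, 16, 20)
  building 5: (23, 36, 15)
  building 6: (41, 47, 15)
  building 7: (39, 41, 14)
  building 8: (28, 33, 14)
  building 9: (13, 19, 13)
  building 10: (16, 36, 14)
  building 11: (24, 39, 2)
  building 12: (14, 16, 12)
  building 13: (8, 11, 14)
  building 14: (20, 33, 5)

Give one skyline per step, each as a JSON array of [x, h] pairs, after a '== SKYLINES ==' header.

== SKYLINES ==
[[8,14],[14,0]]
[[2,15],[13,14],[14,0]]
[[2,15],[13,14],[14,0],[35,2],[40,0]]
[[2,15],[12,20],[16,0],[35,2],[40,0]]
[[2,15],[12,20],[16,0],[23,15],[36,2],[40,0]]
[[2,15],[12,20],[16,0],[23,15],[36,2],[40,0],[41,15],[47,0]]
[[2,15],[12,20],[16,0],[23,15],[36,2],[39,14],[41,15],[47,0]]
[[2,15],[12,20],[16,0],[23,15],[36,2],[39,14],[41,15],[47,0]]
[[2,15],[12,20],[16,13],[19,0],[23,15],[36,2],[39,14],[41,15],[47,0]]
[[2,15],[12,20],[16,14],[23,15],[36,2],[39,14],[41,15],[47,0]]
[[2,15],[12,20],[16,14],[23,15],[36,2],[39,14],[41,15],[47,0]]
[[2,15],[12,20],[16,14],[23,15],[36,2],[39,14],[41,15],[47,0]]
[[2,15],[12,20],[16,14],[23,15],[36,2],[39,14],[41,15],[47,0]]
[[2,15],[12,20],[16,14],[23,15],[36,2],[39,14],[41,15],[47,0]]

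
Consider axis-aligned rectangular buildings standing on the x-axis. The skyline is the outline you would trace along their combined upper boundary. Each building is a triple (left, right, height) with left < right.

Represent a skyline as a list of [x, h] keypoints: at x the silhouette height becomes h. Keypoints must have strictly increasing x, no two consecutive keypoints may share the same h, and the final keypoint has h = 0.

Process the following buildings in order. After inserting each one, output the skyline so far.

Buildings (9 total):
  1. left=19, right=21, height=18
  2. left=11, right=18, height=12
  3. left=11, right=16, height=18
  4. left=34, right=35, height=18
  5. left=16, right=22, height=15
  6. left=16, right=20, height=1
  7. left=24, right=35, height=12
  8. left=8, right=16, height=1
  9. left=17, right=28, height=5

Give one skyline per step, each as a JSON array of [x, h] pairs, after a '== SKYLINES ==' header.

== SKYLINES ==
[[19,18],[21,0]]
[[11,12],[18,0],[19,18],[21,0]]
[[11,18],[16,12],[18,0],[19,18],[21,0]]
[[11,18],[16,12],[18,0],[19,18],[21,0],[34,18],[35,0]]
[[11,18],[16,15],[19,18],[21,15],[22,0],[34,18],[35,0]]
[[11,18],[16,15],[19,18],[21,15],[22,0],[34,18],[35,0]]
[[11,18],[16,15],[19,18],[21,15],[22,0],[24,12],[34,18],[35,0]]
[[8,1],[11,18],[16,15],[19,18],[21,15],[22,0],[24,12],[34,18],[35,0]]
[[8,1],[11,18],[16,15],[19,18],[21,15],[22,5],[24,12],[34,18],[35,0]]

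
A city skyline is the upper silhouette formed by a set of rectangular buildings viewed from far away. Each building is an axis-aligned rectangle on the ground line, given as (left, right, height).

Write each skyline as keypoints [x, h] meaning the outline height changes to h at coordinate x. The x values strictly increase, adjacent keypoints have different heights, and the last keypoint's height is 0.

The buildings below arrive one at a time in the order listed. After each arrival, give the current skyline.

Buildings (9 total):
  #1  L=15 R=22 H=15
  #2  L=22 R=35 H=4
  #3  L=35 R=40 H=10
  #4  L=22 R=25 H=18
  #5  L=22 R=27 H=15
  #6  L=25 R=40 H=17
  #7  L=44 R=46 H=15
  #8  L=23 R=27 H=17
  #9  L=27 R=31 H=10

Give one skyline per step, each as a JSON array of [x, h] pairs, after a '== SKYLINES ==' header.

== SKYLINES ==
[[15,15],[22,0]]
[[15,15],[22,4],[35,0]]
[[15,15],[22,4],[35,10],[40,0]]
[[15,15],[22,18],[25,4],[35,10],[40,0]]
[[15,15],[22,18],[25,15],[27,4],[35,10],[40,0]]
[[15,15],[22,18],[25,17],[40,0]]
[[15,15],[22,18],[25,17],[40,0],[44,15],[46,0]]
[[15,15],[22,18],[25,17],[40,0],[44,15],[46,0]]
[[15,15],[22,18],[25,17],[40,0],[44,15],[46,0]]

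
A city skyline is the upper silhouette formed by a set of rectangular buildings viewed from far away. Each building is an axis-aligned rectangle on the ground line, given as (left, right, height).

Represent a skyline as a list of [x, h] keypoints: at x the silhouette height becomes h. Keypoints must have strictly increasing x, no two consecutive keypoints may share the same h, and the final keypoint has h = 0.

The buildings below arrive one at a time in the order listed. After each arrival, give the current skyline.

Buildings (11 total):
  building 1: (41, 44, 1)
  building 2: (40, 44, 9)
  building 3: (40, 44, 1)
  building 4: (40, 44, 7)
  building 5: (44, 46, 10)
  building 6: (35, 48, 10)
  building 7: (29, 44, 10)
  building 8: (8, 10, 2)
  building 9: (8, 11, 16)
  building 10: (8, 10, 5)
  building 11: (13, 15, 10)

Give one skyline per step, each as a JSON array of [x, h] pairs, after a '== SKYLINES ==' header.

== SKYLINES ==
[[41,1],[44,0]]
[[40,9],[44,0]]
[[40,9],[44,0]]
[[40,9],[44,0]]
[[40,9],[44,10],[46,0]]
[[35,10],[48,0]]
[[29,10],[48,0]]
[[8,2],[10,0],[29,10],[48,0]]
[[8,16],[11,0],[29,10],[48,0]]
[[8,16],[11,0],[29,10],[48,0]]
[[8,16],[11,0],[13,10],[15,0],[29,10],[48,0]]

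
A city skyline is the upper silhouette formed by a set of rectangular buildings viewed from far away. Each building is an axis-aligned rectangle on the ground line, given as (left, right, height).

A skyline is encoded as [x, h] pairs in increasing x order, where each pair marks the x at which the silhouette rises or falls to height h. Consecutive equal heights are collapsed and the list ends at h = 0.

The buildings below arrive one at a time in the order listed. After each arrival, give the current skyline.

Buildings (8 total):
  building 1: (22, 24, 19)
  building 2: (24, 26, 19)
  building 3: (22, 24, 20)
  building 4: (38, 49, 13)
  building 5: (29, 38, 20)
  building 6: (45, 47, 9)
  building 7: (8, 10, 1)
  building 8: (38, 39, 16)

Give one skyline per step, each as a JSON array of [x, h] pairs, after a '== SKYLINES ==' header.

== SKYLINES ==
[[22,19],[24,0]]
[[22,19],[26,0]]
[[22,20],[24,19],[26,0]]
[[22,20],[24,19],[26,0],[38,13],[49,0]]
[[22,20],[24,19],[26,0],[29,20],[38,13],[49,0]]
[[22,20],[24,19],[26,0],[29,20],[38,13],[49,0]]
[[8,1],[10,0],[22,20],[24,19],[26,0],[29,20],[38,13],[49,0]]
[[8,1],[10,0],[22,20],[24,19],[26,0],[29,20],[38,16],[39,13],[49,0]]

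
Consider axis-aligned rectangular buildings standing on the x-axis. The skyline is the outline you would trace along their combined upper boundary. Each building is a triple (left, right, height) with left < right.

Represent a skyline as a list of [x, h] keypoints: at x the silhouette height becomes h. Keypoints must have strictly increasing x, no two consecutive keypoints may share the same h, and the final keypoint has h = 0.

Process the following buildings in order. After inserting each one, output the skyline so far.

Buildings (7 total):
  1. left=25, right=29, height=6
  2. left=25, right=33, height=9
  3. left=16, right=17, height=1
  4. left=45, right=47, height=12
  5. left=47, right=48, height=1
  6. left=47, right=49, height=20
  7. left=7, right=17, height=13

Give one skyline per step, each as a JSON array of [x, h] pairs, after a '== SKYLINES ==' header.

== SKYLINES ==
[[25,6],[29,0]]
[[25,9],[33,0]]
[[16,1],[17,0],[25,9],[33,0]]
[[16,1],[17,0],[25,9],[33,0],[45,12],[47,0]]
[[16,1],[17,0],[25,9],[33,0],[45,12],[47,1],[48,0]]
[[16,1],[17,0],[25,9],[33,0],[45,12],[47,20],[49,0]]
[[7,13],[17,0],[25,9],[33,0],[45,12],[47,20],[49,0]]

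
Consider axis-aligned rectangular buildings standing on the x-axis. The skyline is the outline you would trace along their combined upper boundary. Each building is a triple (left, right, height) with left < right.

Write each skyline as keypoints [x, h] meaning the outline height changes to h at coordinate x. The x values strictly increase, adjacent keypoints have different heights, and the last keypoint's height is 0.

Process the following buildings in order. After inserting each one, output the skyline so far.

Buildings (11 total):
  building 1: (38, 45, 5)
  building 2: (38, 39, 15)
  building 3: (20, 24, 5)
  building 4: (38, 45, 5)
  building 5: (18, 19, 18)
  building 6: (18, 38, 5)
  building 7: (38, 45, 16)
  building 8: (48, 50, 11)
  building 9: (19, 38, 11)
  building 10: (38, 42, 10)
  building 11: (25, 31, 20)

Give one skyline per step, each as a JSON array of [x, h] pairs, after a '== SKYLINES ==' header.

== SKYLINES ==
[[38,5],[45,0]]
[[38,15],[39,5],[45,0]]
[[20,5],[24,0],[38,15],[39,5],[45,0]]
[[20,5],[24,0],[38,15],[39,5],[45,0]]
[[18,18],[19,0],[20,5],[24,0],[38,15],[39,5],[45,0]]
[[18,18],[19,5],[38,15],[39,5],[45,0]]
[[18,18],[19,5],[38,16],[45,0]]
[[18,18],[19,5],[38,16],[45,0],[48,11],[50,0]]
[[18,18],[19,11],[38,16],[45,0],[48,11],[50,0]]
[[18,18],[19,11],[38,16],[45,0],[48,11],[50,0]]
[[18,18],[19,11],[25,20],[31,11],[38,16],[45,0],[48,11],[50,0]]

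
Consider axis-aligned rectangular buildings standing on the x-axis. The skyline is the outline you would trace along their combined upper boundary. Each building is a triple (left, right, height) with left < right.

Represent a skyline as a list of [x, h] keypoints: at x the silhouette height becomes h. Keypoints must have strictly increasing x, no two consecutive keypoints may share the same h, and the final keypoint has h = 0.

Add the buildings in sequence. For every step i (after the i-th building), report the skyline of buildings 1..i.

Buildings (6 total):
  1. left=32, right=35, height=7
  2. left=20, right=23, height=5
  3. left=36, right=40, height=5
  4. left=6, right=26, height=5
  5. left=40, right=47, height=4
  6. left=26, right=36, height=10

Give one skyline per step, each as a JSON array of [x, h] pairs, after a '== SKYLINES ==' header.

== SKYLINES ==
[[32,7],[35,0]]
[[20,5],[23,0],[32,7],[35,0]]
[[20,5],[23,0],[32,7],[35,0],[36,5],[40,0]]
[[6,5],[26,0],[32,7],[35,0],[36,5],[40,0]]
[[6,5],[26,0],[32,7],[35,0],[36,5],[40,4],[47,0]]
[[6,5],[26,10],[36,5],[40,4],[47,0]]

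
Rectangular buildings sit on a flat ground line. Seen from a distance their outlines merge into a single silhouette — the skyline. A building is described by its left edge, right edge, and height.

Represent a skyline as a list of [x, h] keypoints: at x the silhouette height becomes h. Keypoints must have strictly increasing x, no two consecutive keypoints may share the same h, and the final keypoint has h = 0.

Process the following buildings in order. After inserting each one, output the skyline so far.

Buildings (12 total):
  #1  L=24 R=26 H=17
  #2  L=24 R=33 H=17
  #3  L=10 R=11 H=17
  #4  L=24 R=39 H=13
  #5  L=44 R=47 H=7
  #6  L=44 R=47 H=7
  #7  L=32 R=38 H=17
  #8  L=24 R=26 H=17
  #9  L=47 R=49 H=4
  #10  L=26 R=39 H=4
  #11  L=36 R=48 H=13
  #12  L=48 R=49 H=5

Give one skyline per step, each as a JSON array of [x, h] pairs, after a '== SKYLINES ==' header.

== SKYLINES ==
[[24,17],[26,0]]
[[24,17],[33,0]]
[[10,17],[11,0],[24,17],[33,0]]
[[10,17],[11,0],[24,17],[33,13],[39,0]]
[[10,17],[11,0],[24,17],[33,13],[39,0],[44,7],[47,0]]
[[10,17],[11,0],[24,17],[33,13],[39,0],[44,7],[47,0]]
[[10,17],[11,0],[24,17],[38,13],[39,0],[44,7],[47,0]]
[[10,17],[11,0],[24,17],[38,13],[39,0],[44,7],[47,0]]
[[10,17],[11,0],[24,17],[38,13],[39,0],[44,7],[47,4],[49,0]]
[[10,17],[11,0],[24,17],[38,13],[39,0],[44,7],[47,4],[49,0]]
[[10,17],[11,0],[24,17],[38,13],[48,4],[49,0]]
[[10,17],[11,0],[24,17],[38,13],[48,5],[49,0]]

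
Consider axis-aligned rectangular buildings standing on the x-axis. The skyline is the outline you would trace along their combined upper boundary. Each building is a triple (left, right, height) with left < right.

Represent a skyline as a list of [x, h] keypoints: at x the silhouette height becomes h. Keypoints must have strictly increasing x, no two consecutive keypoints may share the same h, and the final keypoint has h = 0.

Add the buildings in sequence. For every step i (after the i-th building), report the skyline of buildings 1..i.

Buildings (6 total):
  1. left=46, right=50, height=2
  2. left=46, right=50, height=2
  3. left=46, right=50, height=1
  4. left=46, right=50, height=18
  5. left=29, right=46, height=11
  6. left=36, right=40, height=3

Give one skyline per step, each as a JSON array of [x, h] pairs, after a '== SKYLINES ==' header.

== SKYLINES ==
[[46,2],[50,0]]
[[46,2],[50,0]]
[[46,2],[50,0]]
[[46,18],[50,0]]
[[29,11],[46,18],[50,0]]
[[29,11],[46,18],[50,0]]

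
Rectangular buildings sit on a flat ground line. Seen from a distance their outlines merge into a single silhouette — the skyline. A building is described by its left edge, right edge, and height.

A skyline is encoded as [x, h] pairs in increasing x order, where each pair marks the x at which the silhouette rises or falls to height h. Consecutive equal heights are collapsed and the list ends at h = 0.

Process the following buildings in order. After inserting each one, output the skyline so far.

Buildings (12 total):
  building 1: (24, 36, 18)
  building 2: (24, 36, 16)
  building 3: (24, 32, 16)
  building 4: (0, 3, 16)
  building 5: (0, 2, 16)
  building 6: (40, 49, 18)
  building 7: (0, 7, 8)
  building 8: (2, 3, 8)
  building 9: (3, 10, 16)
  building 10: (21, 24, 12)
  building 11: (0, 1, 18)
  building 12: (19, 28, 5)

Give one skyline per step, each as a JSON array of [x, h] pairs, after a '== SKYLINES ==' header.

== SKYLINES ==
[[24,18],[36,0]]
[[24,18],[36,0]]
[[24,18],[36,0]]
[[0,16],[3,0],[24,18],[36,0]]
[[0,16],[3,0],[24,18],[36,0]]
[[0,16],[3,0],[24,18],[36,0],[40,18],[49,0]]
[[0,16],[3,8],[7,0],[24,18],[36,0],[40,18],[49,0]]
[[0,16],[3,8],[7,0],[24,18],[36,0],[40,18],[49,0]]
[[0,16],[10,0],[24,18],[36,0],[40,18],[49,0]]
[[0,16],[10,0],[21,12],[24,18],[36,0],[40,18],[49,0]]
[[0,18],[1,16],[10,0],[21,12],[24,18],[36,0],[40,18],[49,0]]
[[0,18],[1,16],[10,0],[19,5],[21,12],[24,18],[36,0],[40,18],[49,0]]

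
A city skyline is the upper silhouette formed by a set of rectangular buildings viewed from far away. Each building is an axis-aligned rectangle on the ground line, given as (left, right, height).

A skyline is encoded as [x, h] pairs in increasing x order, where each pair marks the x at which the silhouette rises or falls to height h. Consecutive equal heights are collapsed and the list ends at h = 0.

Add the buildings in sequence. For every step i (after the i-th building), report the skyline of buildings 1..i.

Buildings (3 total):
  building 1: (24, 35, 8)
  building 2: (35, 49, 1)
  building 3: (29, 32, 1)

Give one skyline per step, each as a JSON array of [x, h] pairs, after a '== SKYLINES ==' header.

== SKYLINES ==
[[24,8],[35,0]]
[[24,8],[35,1],[49,0]]
[[24,8],[35,1],[49,0]]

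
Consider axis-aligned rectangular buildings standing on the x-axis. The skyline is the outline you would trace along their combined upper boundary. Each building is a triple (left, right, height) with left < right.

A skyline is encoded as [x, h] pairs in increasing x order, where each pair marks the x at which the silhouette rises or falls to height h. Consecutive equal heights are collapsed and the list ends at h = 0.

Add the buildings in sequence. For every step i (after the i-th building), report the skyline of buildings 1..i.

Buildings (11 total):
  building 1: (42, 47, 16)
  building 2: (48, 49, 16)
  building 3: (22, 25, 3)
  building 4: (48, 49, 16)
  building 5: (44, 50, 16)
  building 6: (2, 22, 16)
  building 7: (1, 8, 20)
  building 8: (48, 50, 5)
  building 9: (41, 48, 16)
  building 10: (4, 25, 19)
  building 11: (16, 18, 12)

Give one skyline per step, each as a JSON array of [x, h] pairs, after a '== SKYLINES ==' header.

== SKYLINES ==
[[42,16],[47,0]]
[[42,16],[47,0],[48,16],[49,0]]
[[22,3],[25,0],[42,16],[47,0],[48,16],[49,0]]
[[22,3],[25,0],[42,16],[47,0],[48,16],[49,0]]
[[22,3],[25,0],[42,16],[50,0]]
[[2,16],[22,3],[25,0],[42,16],[50,0]]
[[1,20],[8,16],[22,3],[25,0],[42,16],[50,0]]
[[1,20],[8,16],[22,3],[25,0],[42,16],[50,0]]
[[1,20],[8,16],[22,3],[25,0],[41,16],[50,0]]
[[1,20],[8,19],[25,0],[41,16],[50,0]]
[[1,20],[8,19],[25,0],[41,16],[50,0]]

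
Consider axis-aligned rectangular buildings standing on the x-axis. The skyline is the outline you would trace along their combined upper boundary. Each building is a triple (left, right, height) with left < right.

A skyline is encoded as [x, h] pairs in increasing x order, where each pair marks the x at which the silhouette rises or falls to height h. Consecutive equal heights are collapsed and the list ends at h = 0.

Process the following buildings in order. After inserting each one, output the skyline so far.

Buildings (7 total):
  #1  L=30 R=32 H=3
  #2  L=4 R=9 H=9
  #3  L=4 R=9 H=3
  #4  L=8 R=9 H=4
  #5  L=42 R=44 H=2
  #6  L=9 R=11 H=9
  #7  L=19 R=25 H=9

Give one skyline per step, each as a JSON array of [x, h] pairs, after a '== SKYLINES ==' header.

== SKYLINES ==
[[30,3],[32,0]]
[[4,9],[9,0],[30,3],[32,0]]
[[4,9],[9,0],[30,3],[32,0]]
[[4,9],[9,0],[30,3],[32,0]]
[[4,9],[9,0],[30,3],[32,0],[42,2],[44,0]]
[[4,9],[11,0],[30,3],[32,0],[42,2],[44,0]]
[[4,9],[11,0],[19,9],[25,0],[30,3],[32,0],[42,2],[44,0]]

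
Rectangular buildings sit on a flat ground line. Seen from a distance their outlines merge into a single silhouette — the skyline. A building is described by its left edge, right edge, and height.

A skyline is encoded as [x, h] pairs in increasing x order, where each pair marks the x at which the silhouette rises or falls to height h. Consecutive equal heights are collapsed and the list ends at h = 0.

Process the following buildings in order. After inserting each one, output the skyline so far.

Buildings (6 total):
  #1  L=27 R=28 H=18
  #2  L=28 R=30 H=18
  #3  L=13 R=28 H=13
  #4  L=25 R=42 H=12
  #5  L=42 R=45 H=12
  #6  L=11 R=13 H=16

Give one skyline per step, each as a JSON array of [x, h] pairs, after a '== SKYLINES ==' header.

== SKYLINES ==
[[27,18],[28,0]]
[[27,18],[30,0]]
[[13,13],[27,18],[30,0]]
[[13,13],[27,18],[30,12],[42,0]]
[[13,13],[27,18],[30,12],[45,0]]
[[11,16],[13,13],[27,18],[30,12],[45,0]]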